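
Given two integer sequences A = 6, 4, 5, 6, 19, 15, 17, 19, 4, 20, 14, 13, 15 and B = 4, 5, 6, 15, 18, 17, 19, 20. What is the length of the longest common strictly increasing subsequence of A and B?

7

A longest common strictly increasing subsequence is 4, 5, 6, 15, 17, 19, 20 (length 7); it appears in order in both A and B, and no longer such subsequence exists.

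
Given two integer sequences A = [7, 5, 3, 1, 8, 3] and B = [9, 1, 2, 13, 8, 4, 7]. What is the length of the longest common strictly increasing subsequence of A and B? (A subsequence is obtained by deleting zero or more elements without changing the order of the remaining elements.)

A longest common strictly increasing subsequence is 1, 8 (length 2); it appears in order in both A and B, and no longer such subsequence exists.

2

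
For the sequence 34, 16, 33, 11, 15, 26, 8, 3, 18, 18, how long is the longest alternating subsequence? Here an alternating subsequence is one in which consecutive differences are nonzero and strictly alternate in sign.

A longest alternating subsequence is 34, 16, 33, 11, 15, 8, 18 (positions 1,2,3,4,5,7,9); its 6 consecutive differences strictly alternate in sign, and length 7 is optimal.

7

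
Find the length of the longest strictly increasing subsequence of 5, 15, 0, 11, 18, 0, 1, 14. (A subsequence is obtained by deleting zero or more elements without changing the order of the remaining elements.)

3

Scanning left to right, the best length ending at each element is: 5→1, 15→2, 0→1, 11→2, 18→3, 0→1, 1→2, 14→3.
So the longest increasing subsequence has length 3, e.g. 5, 15, 18.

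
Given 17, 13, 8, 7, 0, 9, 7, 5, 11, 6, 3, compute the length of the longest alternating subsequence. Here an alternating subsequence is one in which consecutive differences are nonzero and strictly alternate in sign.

6

Track the best alternating length ending on an up-step vs a down-step at each position: up/down = 1/1, 1/2, 1/2, 1/2, 1/2, 3/2, 3/4, 3/4, 5/2, 5/6, 3/6.
The maximum over both is 6; one such subsequence is 17, 8, 9, 7, 11, 6.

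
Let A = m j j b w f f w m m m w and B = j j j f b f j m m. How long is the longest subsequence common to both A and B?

6

A longest common subsequence is jjbfmm (length 6); the LCS DP confirms no longer common subsequence exists.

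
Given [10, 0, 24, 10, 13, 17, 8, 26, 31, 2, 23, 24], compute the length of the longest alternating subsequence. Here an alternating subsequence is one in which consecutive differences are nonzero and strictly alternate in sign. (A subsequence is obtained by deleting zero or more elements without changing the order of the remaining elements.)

9

Track the best alternating length ending on an up-step vs a down-step at each position: up/down = 1/1, 1/2, 3/1, 3/4, 5/4, 5/4, 3/6, 7/1, 7/1, 3/8, 9/8, 9/8.
The maximum over both is 9; one such subsequence is 10, 0, 24, 10, 13, 8, 26, 2, 23.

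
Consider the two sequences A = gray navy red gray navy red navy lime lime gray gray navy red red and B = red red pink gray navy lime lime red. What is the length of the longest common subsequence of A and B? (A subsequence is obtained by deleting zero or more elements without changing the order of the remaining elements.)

A longest common subsequence is red, gray, navy, lime, lime, red (length 6); the LCS DP confirms no longer common subsequence exists.

6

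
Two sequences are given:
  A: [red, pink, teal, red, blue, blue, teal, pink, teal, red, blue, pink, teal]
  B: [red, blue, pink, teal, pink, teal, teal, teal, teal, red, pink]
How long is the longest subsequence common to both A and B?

Backtracking the LCS table gives one alignment: red (A1,B1) → pink (A2,B5) → teal (A3,B7) → teal (A7,B8) → teal (A9,B9) → red (A10,B10) → pink (A12,B11).
So the longest common subsequence has length 7.

7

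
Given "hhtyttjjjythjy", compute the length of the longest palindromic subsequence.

One longest palindromic subsequence is htyjjjyth (positions 2,3,4,7,8,9,10,11,12); it reads the same forward and backward, and the interval DP gives dp[1][14] = 9.

9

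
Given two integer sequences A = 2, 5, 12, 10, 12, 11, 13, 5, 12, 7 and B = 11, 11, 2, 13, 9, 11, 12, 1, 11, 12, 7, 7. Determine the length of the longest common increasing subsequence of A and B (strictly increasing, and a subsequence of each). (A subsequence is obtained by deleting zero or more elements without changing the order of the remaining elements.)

A longest common strictly increasing subsequence is 2, 11, 12 (length 3); it appears in order in both A and B, and no longer such subsequence exists.

3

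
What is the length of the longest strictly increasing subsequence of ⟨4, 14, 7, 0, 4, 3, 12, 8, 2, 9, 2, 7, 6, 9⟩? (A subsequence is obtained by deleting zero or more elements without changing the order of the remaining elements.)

4

Scanning left to right, the best length ending at each element is: 4→1, 14→2, 7→2, 0→1, 4→2, 3→2, 12→3, 8→3, 2→2, 9→4, 2→2, 7→3, 6→3, 9→4.
So the longest increasing subsequence has length 4, e.g. 4, 7, 8, 9.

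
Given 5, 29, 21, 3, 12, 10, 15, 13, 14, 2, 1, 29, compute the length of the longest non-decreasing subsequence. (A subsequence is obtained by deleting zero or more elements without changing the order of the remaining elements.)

5

Let dp[i] be the longest non-decreasing subsequence ending at position i. Then dp = [1, 2, 2, 1, 2, 2, 3, 3, 4, 1, 1, 5].
The maximum is 5; one witness is 5, 12, 13, 14, 29 at positions 1,5,8,9,12.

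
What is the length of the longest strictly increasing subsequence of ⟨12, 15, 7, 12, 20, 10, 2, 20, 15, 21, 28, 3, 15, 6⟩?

Scanning left to right, the best length ending at each element is: 12→1, 15→2, 7→1, 12→2, 20→3, 10→2, 2→1, 20→3, 15→3, 21→4, 28→5, 3→2, 15→3, 6→3.
So the longest increasing subsequence has length 5, e.g. 12, 15, 20, 21, 28.

5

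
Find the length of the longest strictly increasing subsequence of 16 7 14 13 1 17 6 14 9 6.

Let dp[i] be the longest increasing subsequence ending at position i. Then dp = [1, 1, 2, 2, 1, 3, 2, 3, 3, 2].
The maximum is 3; one witness is 7, 14, 17 at positions 2,3,6.

3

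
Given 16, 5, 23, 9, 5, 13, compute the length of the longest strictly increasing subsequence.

Let dp[i] be the longest increasing subsequence ending at position i. Then dp = [1, 1, 2, 2, 1, 3].
The maximum is 3; one witness is 5, 9, 13 at positions 2,4,6.

3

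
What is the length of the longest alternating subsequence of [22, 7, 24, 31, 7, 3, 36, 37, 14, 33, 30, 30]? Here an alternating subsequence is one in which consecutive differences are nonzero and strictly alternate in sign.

Track the best alternating length ending on an up-step vs a down-step at each position: up/down = 1/1, 1/2, 3/1, 3/1, 1/4, 1/4, 5/1, 5/1, 5/6, 7/6, 7/8, 7/8.
The maximum over both is 8; one such subsequence is 22, 7, 24, 7, 36, 14, 33, 30.

8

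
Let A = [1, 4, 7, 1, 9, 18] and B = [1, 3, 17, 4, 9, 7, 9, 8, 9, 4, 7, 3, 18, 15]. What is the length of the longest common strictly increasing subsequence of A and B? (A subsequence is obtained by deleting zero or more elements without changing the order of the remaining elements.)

5

For each value that appears in both, track the longest common increasing run ending there.
The best achievable length is 5; one witness is 1, 4, 7, 9, 18 (A-positions 1,2,3,5,6, B-positions 1,4,6,7,13).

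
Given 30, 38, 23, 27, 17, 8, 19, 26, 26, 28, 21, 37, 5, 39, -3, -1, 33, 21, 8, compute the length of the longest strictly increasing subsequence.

One longest increasing subsequence is 17, 19, 26, 28, 37, 39 (positions 5,7,8,10,12,14), of length 6; no longer one exists.

6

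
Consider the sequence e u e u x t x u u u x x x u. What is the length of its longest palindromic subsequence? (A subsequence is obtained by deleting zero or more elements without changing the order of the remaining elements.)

9

Using dp[i][j] = 2 + dp[i+1][j−1] if the ends match, else max(dp[i+1][j], dp[i][j−1]):
dp[1][14] = 9. A witness is uxxuuuxxu at positions 2,5,7,8,9,10,12,13,14.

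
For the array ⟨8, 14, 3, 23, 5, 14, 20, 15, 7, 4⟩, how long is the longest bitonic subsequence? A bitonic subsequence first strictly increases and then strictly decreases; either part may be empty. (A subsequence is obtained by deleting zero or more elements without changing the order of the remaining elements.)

7

Let inc[i] be the LIS ending at i and dec[i] the longest strictly decreasing subsequence starting at i. inc = [1, 2, 1, 3, 2, 3, 4, 4, 3, 2], dec = [3, 3, 1, 5, 2, 3, 4, 3, 2, 1].
max_i inc[i]+dec[i]−1 = 7, with one witness 8, 14, 23, 20, 15, 7, 4.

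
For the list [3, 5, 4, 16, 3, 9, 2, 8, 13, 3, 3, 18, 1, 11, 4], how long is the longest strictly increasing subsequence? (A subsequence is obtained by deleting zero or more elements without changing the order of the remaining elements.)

5

One longest increasing subsequence is 3, 5, 9, 13, 18 (positions 1,2,6,9,12), of length 5; no longer one exists.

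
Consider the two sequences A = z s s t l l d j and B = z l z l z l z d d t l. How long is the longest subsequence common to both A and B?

4

Backtracking the LCS table gives one alignment: z (A1,B3) → l (A5,B4) → l (A6,B6) → d (A7,B9).
So the longest common subsequence has length 4.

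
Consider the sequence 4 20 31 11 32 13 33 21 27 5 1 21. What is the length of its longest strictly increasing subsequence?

Scanning left to right, the best length ending at each element is: 4→1, 20→2, 31→3, 11→2, 32→4, 13→3, 33→5, 21→4, 27→5, 5→2, 1→1, 21→4.
So the longest increasing subsequence has length 5, e.g. 4, 20, 31, 32, 33.

5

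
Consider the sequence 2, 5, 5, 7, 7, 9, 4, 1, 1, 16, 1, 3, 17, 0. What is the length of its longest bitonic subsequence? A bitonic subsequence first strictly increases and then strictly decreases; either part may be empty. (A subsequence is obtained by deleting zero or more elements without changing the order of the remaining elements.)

Let inc[i] be the LIS ending at i and dec[i] the longest strictly decreasing subsequence starting at i. inc = [1, 2, 2, 3, 3, 4, 2, 1, 1, 5, 1, 2, 6, 1], dec = [3, 4, 4, 4, 4, 4, 3, 2, 2, 3, 2, 2, 2, 1].
max_i inc[i]+dec[i]−1 = 7, with one witness 2, 5, 7, 9, 4, 3, 0.

7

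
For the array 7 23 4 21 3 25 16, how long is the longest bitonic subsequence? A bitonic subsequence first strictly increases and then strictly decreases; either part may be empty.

4

Let inc[i] be the LIS ending at i and dec[i] the longest strictly decreasing subsequence starting at i. inc = [1, 2, 1, 2, 1, 3, 2], dec = [3, 3, 2, 2, 1, 2, 1].
max_i inc[i]+dec[i]−1 = 4, with one witness 7, 23, 21, 16.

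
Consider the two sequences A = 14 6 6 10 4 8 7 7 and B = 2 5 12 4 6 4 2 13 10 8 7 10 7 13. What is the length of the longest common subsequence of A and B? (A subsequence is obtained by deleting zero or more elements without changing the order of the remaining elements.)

Backtracking the LCS table gives one alignment: 6 (A2,B5) → 10 (A4,B9) → 8 (A6,B10) → 7 (A7,B11) → 7 (A8,B13).
So the longest common subsequence has length 5.

5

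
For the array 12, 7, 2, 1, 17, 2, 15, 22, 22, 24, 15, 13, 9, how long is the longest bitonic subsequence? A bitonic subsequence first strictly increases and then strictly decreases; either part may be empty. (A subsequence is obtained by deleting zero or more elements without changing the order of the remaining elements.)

8

Let inc[i] be the LIS ending at i and dec[i] the longest strictly decreasing subsequence starting at i. inc = [1, 1, 1, 1, 2, 2, 3, 4, 4, 5, 3, 3, 3], dec = [4, 3, 2, 1, 4, 1, 3, 4, 4, 4, 3, 2, 1].
max_i inc[i]+dec[i]−1 = 8, with one witness 1, 2, 15, 22, 24, 15, 13, 9.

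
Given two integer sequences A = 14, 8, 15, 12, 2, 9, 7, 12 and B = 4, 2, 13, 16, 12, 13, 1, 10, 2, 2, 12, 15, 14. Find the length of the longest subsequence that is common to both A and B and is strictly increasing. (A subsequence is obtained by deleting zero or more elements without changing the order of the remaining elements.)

2

For each value that appears in both, track the longest common increasing run ending there.
The best achievable length is 2; one witness is 2, 12 (A-positions 5,8, B-positions 2,5).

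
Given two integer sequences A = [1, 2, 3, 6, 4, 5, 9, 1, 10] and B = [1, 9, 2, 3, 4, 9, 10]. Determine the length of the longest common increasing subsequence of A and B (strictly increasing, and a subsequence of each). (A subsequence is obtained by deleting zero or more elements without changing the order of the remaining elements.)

For each value that appears in both, track the longest common increasing run ending there.
The best achievable length is 6; one witness is 1, 2, 3, 4, 9, 10 (A-positions 1,2,3,5,7,9, B-positions 1,3,4,5,6,7).

6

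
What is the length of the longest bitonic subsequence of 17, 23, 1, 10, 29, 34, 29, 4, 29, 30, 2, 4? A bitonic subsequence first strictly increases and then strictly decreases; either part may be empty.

Let inc[i] be the LIS ending at i and dec[i] the longest strictly decreasing subsequence starting at i. inc = [1, 2, 1, 2, 3, 4, 3, 2, 3, 4, 2, 3], dec = [4, 4, 1, 3, 3, 4, 3, 2, 2, 2, 1, 1].
max_i inc[i]+dec[i]−1 = 7, with one witness 17, 23, 29, 34, 29, 4, 2.

7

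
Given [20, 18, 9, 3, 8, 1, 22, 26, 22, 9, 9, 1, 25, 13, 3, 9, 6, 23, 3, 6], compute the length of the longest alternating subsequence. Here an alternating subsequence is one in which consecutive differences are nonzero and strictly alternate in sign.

A longest alternating subsequence is 20, 3, 8, 1, 26, 22, 25, 3, 9, 6, 23, 3, 6 (positions 1,4,5,6,8,9,13,15,16,17,18,19,20); its 12 consecutive differences strictly alternate in sign, and length 13 is optimal.

13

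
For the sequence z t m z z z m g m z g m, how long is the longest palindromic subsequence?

Using dp[i][j] = 2 + dp[i+1][j−1] if the ends match, else max(dp[i+1][j], dp[i][j−1]):
dp[1][12] = 7. A witness is mzmgmzm at positions 3,6,7,8,9,10,12.

7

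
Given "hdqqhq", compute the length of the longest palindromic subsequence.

4

One longest palindromic subsequence is hqqh (positions 1,3,4,5); it reads the same forward and backward, and the interval DP gives dp[1][6] = 4.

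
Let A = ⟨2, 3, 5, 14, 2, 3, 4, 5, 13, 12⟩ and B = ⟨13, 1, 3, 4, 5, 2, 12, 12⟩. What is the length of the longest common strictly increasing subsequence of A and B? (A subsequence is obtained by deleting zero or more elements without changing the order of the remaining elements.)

4

For each value that appears in both, track the longest common increasing run ending there.
The best achievable length is 4; one witness is 3, 4, 5, 12 (A-positions 2,7,8,10, B-positions 3,4,5,7).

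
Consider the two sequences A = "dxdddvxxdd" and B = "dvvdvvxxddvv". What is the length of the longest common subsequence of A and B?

Backtracking the LCS table gives one alignment: d (A1,B1) → d (A3,B4) → v (A6,B6) → x (A7,B7) → x (A8,B8) → d (A9,B9) → d (A10,B10).
So the longest common subsequence has length 7.

7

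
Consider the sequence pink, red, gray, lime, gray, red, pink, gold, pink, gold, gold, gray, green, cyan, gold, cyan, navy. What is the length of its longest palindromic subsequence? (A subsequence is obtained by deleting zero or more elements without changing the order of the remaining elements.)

7

Using dp[i][j] = 2 + dp[i+1][j−1] if the ends match, else max(dp[i+1][j], dp[i][j−1]):
dp[1][17] = 7. A witness is pink red gray lime gray red pink at positions 1,2,3,4,5,6,9.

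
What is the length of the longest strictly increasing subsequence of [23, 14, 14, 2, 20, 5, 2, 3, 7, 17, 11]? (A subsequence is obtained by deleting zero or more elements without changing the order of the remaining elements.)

Let dp[i] be the longest increasing subsequence ending at position i. Then dp = [1, 1, 1, 1, 2, 2, 1, 2, 3, 4, 4].
The maximum is 4; one witness is 2, 5, 7, 17 at positions 4,6,9,10.

4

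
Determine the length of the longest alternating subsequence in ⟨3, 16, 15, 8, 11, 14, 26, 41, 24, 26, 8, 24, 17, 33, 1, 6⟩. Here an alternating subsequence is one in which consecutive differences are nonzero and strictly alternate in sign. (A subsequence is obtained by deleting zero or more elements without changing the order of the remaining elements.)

A longest alternating subsequence is 3, 16, 15, 26, 24, 26, 8, 24, 17, 33, 1, 6 (positions 1,2,3,7,9,10,11,12,13,14,15,16); its 11 consecutive differences strictly alternate in sign, and length 12 is optimal.

12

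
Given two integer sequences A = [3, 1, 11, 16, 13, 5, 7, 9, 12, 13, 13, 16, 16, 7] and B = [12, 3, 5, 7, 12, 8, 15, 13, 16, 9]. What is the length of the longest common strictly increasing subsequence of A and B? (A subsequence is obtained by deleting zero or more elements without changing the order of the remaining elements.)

6

A longest common strictly increasing subsequence is 3, 5, 7, 12, 13, 16 (length 6); it appears in order in both A and B, and no longer such subsequence exists.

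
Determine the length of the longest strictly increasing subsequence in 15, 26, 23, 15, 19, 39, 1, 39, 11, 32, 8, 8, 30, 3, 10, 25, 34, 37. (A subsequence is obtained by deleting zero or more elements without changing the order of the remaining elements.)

6

Scanning left to right, the best length ending at each element is: 15→1, 26→2, 23→2, 15→1, 19→2, 39→3, 1→1, 39→3, 11→2, 32→3, 8→2, 8→2, 30→3, 3→2, 10→3, 25→4, 34→5, 37→6.
So the longest increasing subsequence has length 6, e.g. 1, 8, 10, 25, 34, 37.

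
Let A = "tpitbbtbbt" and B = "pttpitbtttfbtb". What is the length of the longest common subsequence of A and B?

8

A longest common subsequence is tpitbbtb (length 8); the LCS DP confirms no longer common subsequence exists.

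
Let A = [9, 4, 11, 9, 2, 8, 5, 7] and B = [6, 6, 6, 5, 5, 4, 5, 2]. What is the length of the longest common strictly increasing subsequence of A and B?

A longest common strictly increasing subsequence is 4, 5 (length 2); it appears in order in both A and B, and no longer such subsequence exists.

2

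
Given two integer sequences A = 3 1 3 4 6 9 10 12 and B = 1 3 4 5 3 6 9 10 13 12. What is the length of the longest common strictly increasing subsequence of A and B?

A longest common strictly increasing subsequence is 1, 3, 4, 6, 9, 10, 12 (length 7); it appears in order in both A and B, and no longer such subsequence exists.

7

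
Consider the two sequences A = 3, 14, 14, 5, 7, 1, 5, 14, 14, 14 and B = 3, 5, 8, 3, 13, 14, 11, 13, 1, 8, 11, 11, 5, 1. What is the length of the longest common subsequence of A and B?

A longest common subsequence is 3, 14, 5, 1 (length 4); the LCS DP confirms no longer common subsequence exists.

4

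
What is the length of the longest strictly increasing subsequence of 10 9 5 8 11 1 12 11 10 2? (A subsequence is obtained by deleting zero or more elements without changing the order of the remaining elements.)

Let dp[i] be the longest increasing subsequence ending at position i. Then dp = [1, 1, 1, 2, 3, 1, 4, 3, 3, 2].
The maximum is 4; one witness is 5, 8, 11, 12 at positions 3,4,5,7.

4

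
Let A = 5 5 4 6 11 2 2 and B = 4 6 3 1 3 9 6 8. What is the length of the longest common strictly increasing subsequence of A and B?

A longest common strictly increasing subsequence is 4, 6 (length 2); it appears in order in both A and B, and no longer such subsequence exists.

2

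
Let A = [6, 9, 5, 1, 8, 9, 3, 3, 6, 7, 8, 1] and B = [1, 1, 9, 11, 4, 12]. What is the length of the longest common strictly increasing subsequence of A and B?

2

For each value that appears in both, track the longest common increasing run ending there.
The best achievable length is 2; one witness is 1, 9 (A-positions 4,6, B-positions 1,3).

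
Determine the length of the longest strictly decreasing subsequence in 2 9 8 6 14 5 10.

4

Let dp[i] be the longest decreasing subsequence ending at position i. Then dp = [1, 1, 2, 3, 1, 4, 2].
The maximum is 4; one witness is 9, 8, 6, 5 at positions 2,3,4,6.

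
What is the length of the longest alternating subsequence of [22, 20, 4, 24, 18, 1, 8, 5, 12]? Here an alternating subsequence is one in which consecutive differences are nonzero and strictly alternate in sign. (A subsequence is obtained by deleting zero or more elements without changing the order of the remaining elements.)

Track the best alternating length ending on an up-step vs a down-step at each position: up/down = 1/1, 1/2, 1/2, 3/1, 3/4, 1/4, 5/4, 5/6, 7/4.
The maximum over both is 7; one such subsequence is 22, 20, 24, 1, 8, 5, 12.

7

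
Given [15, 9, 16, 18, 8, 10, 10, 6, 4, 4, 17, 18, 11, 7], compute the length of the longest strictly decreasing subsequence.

Scanning left to right, the best length ending at each element is: 15→1, 9→2, 16→1, 18→1, 8→3, 10→2, 10→2, 6→4, 4→5, 4→5, 17→2, 18→1, 11→3, 7→4.
So the longest decreasing subsequence has length 5, e.g. 15, 9, 8, 6, 4.

5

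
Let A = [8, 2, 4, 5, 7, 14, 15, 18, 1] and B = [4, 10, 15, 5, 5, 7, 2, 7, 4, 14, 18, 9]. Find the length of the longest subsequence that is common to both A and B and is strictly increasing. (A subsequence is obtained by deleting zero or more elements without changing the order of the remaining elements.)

5

A longest common strictly increasing subsequence is 4, 5, 7, 14, 18 (length 5); it appears in order in both A and B, and no longer such subsequence exists.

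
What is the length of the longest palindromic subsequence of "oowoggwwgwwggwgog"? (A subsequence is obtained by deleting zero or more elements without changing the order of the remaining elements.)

Using dp[i][j] = 2 + dp[i+1][j−1] if the ends match, else max(dp[i+1][j], dp[i][j−1]):
dp[1][17] = 13. A witness is owggwwgwwggwo at positions 2,3,5,6,7,8,9,10,11,12,13,14,16.

13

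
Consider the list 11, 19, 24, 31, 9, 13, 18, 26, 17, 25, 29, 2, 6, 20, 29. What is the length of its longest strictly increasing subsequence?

Scanning left to right, the best length ending at each element is: 11→1, 19→2, 24→3, 31→4, 9→1, 13→2, 18→3, 26→4, 17→3, 25→4, 29→5, 2→1, 6→2, 20→4, 29→5.
So the longest increasing subsequence has length 5, e.g. 11, 19, 24, 26, 29.

5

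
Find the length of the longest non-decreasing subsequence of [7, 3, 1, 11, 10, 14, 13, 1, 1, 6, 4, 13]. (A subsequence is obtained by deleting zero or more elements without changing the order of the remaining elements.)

Let dp[i] be the longest non-decreasing subsequence ending at position i. Then dp = [1, 1, 1, 2, 2, 3, 3, 2, 3, 4, 4, 5].
The maximum is 5; one witness is 1, 1, 1, 6, 13 at positions 3,8,9,10,12.

5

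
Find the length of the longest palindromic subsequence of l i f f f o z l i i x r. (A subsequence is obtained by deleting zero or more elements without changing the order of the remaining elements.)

5

Using dp[i][j] = 2 + dp[i+1][j−1] if the ends match, else max(dp[i+1][j], dp[i][j−1]):
dp[1][12] = 5. A witness is ifffi at positions 2,3,4,5,10.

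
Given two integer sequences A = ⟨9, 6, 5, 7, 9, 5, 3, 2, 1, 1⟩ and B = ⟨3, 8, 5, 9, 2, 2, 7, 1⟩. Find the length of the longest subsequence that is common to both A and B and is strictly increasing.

2

A longest common strictly increasing subsequence is 5, 9 (length 2); it appears in order in both A and B, and no longer such subsequence exists.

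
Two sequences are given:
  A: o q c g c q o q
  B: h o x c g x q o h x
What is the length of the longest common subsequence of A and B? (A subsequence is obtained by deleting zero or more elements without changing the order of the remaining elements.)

5

Backtracking the LCS table gives one alignment: o (A1,B2) → c (A3,B4) → g (A4,B5) → q (A6,B7) → o (A7,B8).
So the longest common subsequence has length 5.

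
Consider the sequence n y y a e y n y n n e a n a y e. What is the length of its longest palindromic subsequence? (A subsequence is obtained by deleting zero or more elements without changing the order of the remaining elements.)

9

Using dp[i][j] = 2 + dp[i+1][j−1] if the ends match, else max(dp[i+1][j], dp[i][j−1]):
dp[1][16] = 9. A witness is yaennneay at positions 3,4,5,7,9,10,11,14,15.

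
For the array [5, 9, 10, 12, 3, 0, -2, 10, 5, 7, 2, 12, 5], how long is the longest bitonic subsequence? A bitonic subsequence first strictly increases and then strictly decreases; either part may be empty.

Let inc[i] be the LIS ending at i and dec[i] the longest strictly decreasing subsequence starting at i. inc = [1, 2, 3, 4, 1, 1, 1, 3, 2, 3, 2, 4, 3], dec = [4, 4, 4, 4, 3, 2, 1, 3, 2, 2, 1, 2, 1].
max_i inc[i]+dec[i]−1 = 7, with one witness 5, 9, 10, 12, 10, 7, 5.

7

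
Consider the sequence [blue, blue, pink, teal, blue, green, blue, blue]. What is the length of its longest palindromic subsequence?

5

One longest palindromic subsequence is blue blue green blue blue (positions 1,2,6,7,8); it reads the same forward and backward, and the interval DP gives dp[1][8] = 5.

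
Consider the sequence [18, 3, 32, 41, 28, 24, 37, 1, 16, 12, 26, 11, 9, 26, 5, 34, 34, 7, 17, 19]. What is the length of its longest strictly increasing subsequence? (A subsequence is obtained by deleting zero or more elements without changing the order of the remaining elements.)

5

Let dp[i] be the longest increasing subsequence ending at position i. Then dp = [1, 1, 2, 3, 2, 2, 3, 1, 2, 2, 3, 2, 2, 3, 2, 4, 4, 3, 4, 5].
The maximum is 5; one witness is 3, 5, 7, 17, 19 at positions 2,15,18,19,20.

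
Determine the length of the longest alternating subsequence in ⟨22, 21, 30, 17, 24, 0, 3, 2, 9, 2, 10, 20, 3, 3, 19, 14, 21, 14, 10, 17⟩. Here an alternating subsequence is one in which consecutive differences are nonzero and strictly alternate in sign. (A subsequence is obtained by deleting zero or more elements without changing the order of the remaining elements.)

17

A longest alternating subsequence is 22, 21, 30, 17, 24, 0, 3, 2, 9, 2, 10, 3, 19, 14, 21, 14, 17 (positions 1,2,3,4,5,6,7,8,9,10,11,13,15,16,17,18,20); its 16 consecutive differences strictly alternate in sign, and length 17 is optimal.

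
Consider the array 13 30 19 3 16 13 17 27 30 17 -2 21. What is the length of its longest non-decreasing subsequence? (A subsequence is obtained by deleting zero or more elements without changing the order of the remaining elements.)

Let dp[i] be the longest non-decreasing subsequence ending at position i. Then dp = [1, 2, 2, 1, 2, 2, 3, 4, 5, 4, 1, 5].
The maximum is 5; one witness is 13, 16, 17, 27, 30 at positions 1,5,7,8,9.

5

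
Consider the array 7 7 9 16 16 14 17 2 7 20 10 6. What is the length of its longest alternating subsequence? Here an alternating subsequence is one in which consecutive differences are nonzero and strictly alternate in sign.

A longest alternating subsequence is 7, 16, 14, 17, 2, 20, 10 (positions 1,4,6,7,8,10,11); its 6 consecutive differences strictly alternate in sign, and length 7 is optimal.

7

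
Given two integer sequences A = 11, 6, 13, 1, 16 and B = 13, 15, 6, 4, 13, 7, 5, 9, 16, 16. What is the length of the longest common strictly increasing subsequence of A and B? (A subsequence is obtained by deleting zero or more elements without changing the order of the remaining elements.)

A longest common strictly increasing subsequence is 6, 13, 16 (length 3); it appears in order in both A and B, and no longer such subsequence exists.

3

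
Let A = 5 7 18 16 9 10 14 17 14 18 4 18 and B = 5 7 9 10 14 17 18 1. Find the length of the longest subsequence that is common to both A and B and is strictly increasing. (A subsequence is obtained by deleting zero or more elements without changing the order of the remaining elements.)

For each value that appears in both, track the longest common increasing run ending there.
The best achievable length is 7; one witness is 5, 7, 9, 10, 14, 17, 18 (A-positions 1,2,5,6,7,8,10, B-positions 1,2,3,4,5,6,7).

7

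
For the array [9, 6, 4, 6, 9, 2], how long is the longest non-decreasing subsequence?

3

Let dp[i] be the longest non-decreasing subsequence ending at position i. Then dp = [1, 1, 1, 2, 3, 1].
The maximum is 3; one witness is 6, 6, 9 at positions 2,4,5.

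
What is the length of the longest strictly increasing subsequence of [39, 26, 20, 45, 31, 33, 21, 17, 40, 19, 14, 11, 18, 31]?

Let dp[i] be the longest increasing subsequence ending at position i. Then dp = [1, 1, 1, 2, 2, 3, 2, 1, 4, 2, 1, 1, 2, 3].
The maximum is 4; one witness is 26, 31, 33, 40 at positions 2,5,6,9.

4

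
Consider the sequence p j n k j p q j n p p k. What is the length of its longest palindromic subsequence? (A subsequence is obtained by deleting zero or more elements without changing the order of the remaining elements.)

7

Using dp[i][j] = 2 + dp[i+1][j−1] if the ends match, else max(dp[i+1][j], dp[i][j−1]):
dp[1][12] = 7. A witness is pnjqjnp at positions 1,3,5,7,8,9,11.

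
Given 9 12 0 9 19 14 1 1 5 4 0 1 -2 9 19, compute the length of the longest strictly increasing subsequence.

5

Scanning left to right, the best length ending at each element is: 9→1, 12→2, 0→1, 9→2, 19→3, 14→3, 1→2, 1→2, 5→3, 4→3, 0→1, 1→2, -2→1, 9→4, 19→5.
So the longest increasing subsequence has length 5, e.g. 0, 1, 5, 9, 19.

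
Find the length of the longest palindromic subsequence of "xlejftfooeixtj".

7

One longest palindromic subsequence is xeftfex (positions 1,3,5,6,7,10,12); it reads the same forward and backward, and the interval DP gives dp[1][14] = 7.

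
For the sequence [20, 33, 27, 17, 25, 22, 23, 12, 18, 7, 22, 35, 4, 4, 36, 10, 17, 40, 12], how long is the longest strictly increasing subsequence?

6

Let dp[i] be the longest increasing subsequence ending at position i. Then dp = [1, 2, 2, 1, 2, 2, 3, 1, 2, 1, 3, 4, 1, 1, 5, 2, 3, 6, 3].
The maximum is 6; one witness is 20, 22, 23, 35, 36, 40 at positions 1,6,7,12,15,18.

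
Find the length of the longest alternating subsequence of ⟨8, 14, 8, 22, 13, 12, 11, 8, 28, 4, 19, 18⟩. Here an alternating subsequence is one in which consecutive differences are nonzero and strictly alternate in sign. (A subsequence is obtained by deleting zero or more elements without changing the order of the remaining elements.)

9

A longest alternating subsequence is 8, 14, 8, 22, 13, 28, 4, 19, 18 (positions 1,2,3,4,5,9,10,11,12); its 8 consecutive differences strictly alternate in sign, and length 9 is optimal.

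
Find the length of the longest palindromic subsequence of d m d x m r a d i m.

5

One longest palindromic subsequence is mdadm (positions 2,3,7,8,10); it reads the same forward and backward, and the interval DP gives dp[1][10] = 5.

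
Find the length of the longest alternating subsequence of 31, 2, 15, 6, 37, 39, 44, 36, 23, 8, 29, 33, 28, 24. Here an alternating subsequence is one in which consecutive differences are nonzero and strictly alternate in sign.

8

Track the best alternating length ending on an up-step vs a down-step at each position: up/down = 1/1, 1/2, 3/2, 3/4, 5/1, 5/1, 5/1, 5/6, 5/6, 5/6, 7/6, 7/6, 7/8, 7/8.
The maximum over both is 8; one such subsequence is 31, 2, 15, 6, 37, 23, 29, 28.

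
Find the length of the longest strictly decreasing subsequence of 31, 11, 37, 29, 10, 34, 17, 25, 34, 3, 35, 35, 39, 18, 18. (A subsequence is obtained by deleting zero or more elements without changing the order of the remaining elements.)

Let dp[i] be the longest decreasing subsequence ending at position i. Then dp = [1, 2, 1, 2, 3, 2, 3, 3, 2, 4, 2, 2, 1, 4, 4].
The maximum is 4; one witness is 31, 11, 10, 3 at positions 1,2,5,10.

4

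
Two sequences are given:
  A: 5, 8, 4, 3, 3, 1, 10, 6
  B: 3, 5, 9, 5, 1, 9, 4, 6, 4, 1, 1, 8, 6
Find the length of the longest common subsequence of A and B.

A longest common subsequence is 5, 4, 1, 6 (length 4); the LCS DP confirms no longer common subsequence exists.

4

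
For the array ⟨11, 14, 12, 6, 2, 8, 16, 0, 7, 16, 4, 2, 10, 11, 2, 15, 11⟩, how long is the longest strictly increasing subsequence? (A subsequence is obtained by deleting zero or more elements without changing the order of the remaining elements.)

Scanning left to right, the best length ending at each element is: 11→1, 14→2, 12→2, 6→1, 2→1, 8→2, 16→3, 0→1, 7→2, 16→3, 4→2, 2→2, 10→3, 11→4, 2→2, 15→5, 11→4.
So the longest increasing subsequence has length 5, e.g. 6, 8, 10, 11, 15.

5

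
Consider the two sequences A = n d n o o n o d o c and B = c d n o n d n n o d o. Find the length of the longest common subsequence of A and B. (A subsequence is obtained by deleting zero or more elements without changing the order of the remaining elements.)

7

Backtracking the LCS table gives one alignment: n (A1,B5) → d (A2,B6) → n (A3,B7) → n (A6,B8) → o (A7,B9) → d (A8,B10) → o (A9,B11).
So the longest common subsequence has length 7.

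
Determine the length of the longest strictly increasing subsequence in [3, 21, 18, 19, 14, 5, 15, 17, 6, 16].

4

Scanning left to right, the best length ending at each element is: 3→1, 21→2, 18→2, 19→3, 14→2, 5→2, 15→3, 17→4, 6→3, 16→4.
So the longest increasing subsequence has length 4, e.g. 3, 14, 15, 17.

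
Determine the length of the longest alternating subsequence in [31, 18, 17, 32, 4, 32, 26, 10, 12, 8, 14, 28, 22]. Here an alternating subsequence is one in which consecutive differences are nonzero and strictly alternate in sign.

Track the best alternating length ending on an up-step vs a down-step at each position: up/down = 1/1, 1/2, 1/2, 3/1, 1/4, 5/1, 5/6, 5/6, 7/6, 5/8, 9/6, 9/6, 9/10.
The maximum over both is 10; one such subsequence is 31, 18, 32, 4, 32, 10, 12, 8, 28, 22.

10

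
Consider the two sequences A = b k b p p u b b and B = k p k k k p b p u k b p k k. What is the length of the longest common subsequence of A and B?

Backtracking the LCS table gives one alignment: k (A2,B5) → b (A3,B7) → p (A5,B8) → u (A6,B9) → b (A7,B11).
So the longest common subsequence has length 5.

5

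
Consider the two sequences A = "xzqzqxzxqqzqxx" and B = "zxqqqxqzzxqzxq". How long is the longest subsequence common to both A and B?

A longest common subsequence is xqqxzxqzq (length 9); the LCS DP confirms no longer common subsequence exists.

9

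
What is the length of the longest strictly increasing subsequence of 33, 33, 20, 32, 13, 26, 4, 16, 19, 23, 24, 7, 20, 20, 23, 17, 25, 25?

6

Scanning left to right, the best length ending at each element is: 33→1, 33→1, 20→1, 32→2, 13→1, 26→2, 4→1, 16→2, 19→3, 23→4, 24→5, 7→2, 20→4, 20→4, 23→5, 17→3, 25→6, 25→6.
So the longest increasing subsequence has length 6, e.g. 13, 16, 19, 23, 24, 25.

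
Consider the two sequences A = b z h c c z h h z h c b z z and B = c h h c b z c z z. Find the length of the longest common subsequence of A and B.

A longest common subsequence is chhzczz (length 7); the LCS DP confirms no longer common subsequence exists.

7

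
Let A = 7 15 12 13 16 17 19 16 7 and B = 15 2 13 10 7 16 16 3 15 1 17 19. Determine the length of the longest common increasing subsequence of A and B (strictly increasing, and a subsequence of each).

4

A longest common strictly increasing subsequence is 15, 16, 17, 19 (length 4); it appears in order in both A and B, and no longer such subsequence exists.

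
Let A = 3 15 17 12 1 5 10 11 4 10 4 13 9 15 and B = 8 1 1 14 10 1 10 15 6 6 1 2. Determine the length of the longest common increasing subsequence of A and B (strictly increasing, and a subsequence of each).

3

For each value that appears in both, track the longest common increasing run ending there.
The best achievable length is 3; one witness is 1, 10, 15 (A-positions 5,7,14, B-positions 2,5,8).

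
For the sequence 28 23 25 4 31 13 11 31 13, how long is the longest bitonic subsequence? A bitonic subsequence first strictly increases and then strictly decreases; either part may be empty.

5

Let inc[i] be the LIS ending at i and dec[i] the longest strictly decreasing subsequence starting at i. inc = [1, 1, 2, 1, 3, 2, 2, 3, 3], dec = [4, 3, 3, 1, 3, 2, 1, 2, 1].
max_i inc[i]+dec[i]−1 = 5, with one witness 23, 25, 31, 13, 11.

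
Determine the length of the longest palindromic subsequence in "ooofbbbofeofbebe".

7

One longest palindromic subsequence is bbfofbb (positions 6,7,9,11,12,13,15); it reads the same forward and backward, and the interval DP gives dp[1][16] = 7.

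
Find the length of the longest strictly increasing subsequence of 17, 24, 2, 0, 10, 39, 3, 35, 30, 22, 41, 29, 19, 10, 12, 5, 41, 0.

One longest increasing subsequence is 2, 10, 22, 29, 41 (positions 3,5,10,12,17), of length 5; no longer one exists.

5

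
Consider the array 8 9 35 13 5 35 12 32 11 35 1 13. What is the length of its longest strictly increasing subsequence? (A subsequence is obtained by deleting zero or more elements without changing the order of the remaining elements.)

Let dp[i] be the longest increasing subsequence ending at position i. Then dp = [1, 2, 3, 3, 1, 4, 3, 4, 3, 5, 1, 4].
The maximum is 5; one witness is 8, 9, 13, 32, 35 at positions 1,2,4,8,10.

5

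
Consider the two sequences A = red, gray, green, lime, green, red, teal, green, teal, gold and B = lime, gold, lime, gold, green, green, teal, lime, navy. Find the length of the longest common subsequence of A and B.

Backtracking the LCS table gives one alignment: lime (A4,B3) → green (A5,B5) → green (A8,B6) → teal (A9,B7).
So the longest common subsequence has length 4.

4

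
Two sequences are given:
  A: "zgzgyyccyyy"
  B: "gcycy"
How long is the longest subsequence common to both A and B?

4

A longest common subsequence is gycy (length 4); the LCS DP confirms no longer common subsequence exists.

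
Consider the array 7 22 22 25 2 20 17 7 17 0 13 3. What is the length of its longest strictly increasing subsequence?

3

One longest increasing subsequence is 7, 22, 25 (positions 1,2,4), of length 3; no longer one exists.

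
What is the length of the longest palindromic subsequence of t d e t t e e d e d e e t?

One longest palindromic subsequence is teededeet (positions 1,3,6,8,9,10,11,12,13); it reads the same forward and backward, and the interval DP gives dp[1][13] = 9.

9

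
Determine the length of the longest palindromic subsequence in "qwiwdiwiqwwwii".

Using dp[i][j] = 2 + dp[i+1][j−1] if the ends match, else max(dp[i+1][j], dp[i][j−1]):
dp[1][14] = 8. A witness is iiwwwwii at positions 3,6,7,10,11,12,13,14.

8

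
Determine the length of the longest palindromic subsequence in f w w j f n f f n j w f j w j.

One longest palindromic subsequence is wjfnffnfjw (positions 3,4,5,6,7,8,9,12,13,14); it reads the same forward and backward, and the interval DP gives dp[1][15] = 10.

10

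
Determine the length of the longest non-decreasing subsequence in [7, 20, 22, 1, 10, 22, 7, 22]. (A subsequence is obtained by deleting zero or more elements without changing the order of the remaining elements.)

5

Scanning left to right, the best length ending at each element is: 7→1, 20→2, 22→3, 1→1, 10→2, 22→4, 7→2, 22→5.
So the longest non-decreasing subsequence has length 5, e.g. 7, 20, 22, 22, 22.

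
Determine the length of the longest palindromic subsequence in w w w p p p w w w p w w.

Using dp[i][j] = 2 + dp[i+1][j−1] if the ends match, else max(dp[i+1][j], dp[i][j−1]):
dp[1][12] = 9. A witness is wwpwwwpww at positions 1,2,4,7,8,9,10,11,12.

9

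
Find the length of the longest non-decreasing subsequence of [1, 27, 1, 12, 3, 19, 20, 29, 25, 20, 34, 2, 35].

One longest non-decreasing subsequence is 1, 1, 12, 19, 20, 29, 34, 35 (positions 1,3,4,6,7,8,11,13), of length 8; no longer one exists.

8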